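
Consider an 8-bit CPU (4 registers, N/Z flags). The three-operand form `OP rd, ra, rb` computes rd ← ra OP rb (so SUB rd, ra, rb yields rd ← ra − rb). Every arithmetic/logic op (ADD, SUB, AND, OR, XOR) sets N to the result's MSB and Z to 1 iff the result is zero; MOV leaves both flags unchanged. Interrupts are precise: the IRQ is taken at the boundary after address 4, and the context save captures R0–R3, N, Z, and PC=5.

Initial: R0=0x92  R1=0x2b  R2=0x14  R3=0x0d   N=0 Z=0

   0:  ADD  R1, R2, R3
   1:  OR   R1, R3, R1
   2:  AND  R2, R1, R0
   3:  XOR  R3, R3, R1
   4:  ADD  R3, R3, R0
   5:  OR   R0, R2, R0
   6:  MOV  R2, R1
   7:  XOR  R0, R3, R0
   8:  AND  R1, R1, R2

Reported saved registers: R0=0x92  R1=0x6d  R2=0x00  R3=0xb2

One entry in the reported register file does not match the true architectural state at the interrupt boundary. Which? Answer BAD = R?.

after  0: R0=0x92 R1=0x21 R2=0x14 R3=0x0d  N=0 Z=0
after  1: R0=0x92 R1=0x2d R2=0x14 R3=0x0d  N=0 Z=0
after  2: R0=0x92 R1=0x2d R2=0x00 R3=0x0d  N=0 Z=1
after  3: R0=0x92 R1=0x2d R2=0x00 R3=0x20  N=0 Z=0
after  4: R0=0x92 R1=0x2d R2=0x00 R3=0xb2  N=1 Z=0
-- IRQ taken; context saved, return-PC = 5 --
mismatch: R1: reported 0x6d vs actual 0x2d

BAD = R1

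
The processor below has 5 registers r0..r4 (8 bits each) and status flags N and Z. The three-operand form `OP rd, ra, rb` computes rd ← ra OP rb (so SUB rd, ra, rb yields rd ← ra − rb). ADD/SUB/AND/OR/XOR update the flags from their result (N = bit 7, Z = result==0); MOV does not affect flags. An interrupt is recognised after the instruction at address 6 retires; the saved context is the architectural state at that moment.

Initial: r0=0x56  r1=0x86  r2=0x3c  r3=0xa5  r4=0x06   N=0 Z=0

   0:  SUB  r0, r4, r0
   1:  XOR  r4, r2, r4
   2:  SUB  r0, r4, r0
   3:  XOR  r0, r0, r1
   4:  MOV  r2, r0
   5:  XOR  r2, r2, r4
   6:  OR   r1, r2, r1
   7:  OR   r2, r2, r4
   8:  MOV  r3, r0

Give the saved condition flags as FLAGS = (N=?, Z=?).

after  0: r0=0xb0 r1=0x86 r2=0x3c r3=0xa5 r4=0x06  N=1 Z=0
after  1: r0=0xb0 r1=0x86 r2=0x3c r3=0xa5 r4=0x3a  N=0 Z=0
after  2: r0=0x8a r1=0x86 r2=0x3c r3=0xa5 r4=0x3a  N=1 Z=0
after  3: r0=0x0c r1=0x86 r2=0x3c r3=0xa5 r4=0x3a  N=0 Z=0
after  4: r0=0x0c r1=0x86 r2=0x0c r3=0xa5 r4=0x3a  N=0 Z=0
after  5: r0=0x0c r1=0x86 r2=0x36 r3=0xa5 r4=0x3a  N=0 Z=0
after  6: r0=0x0c r1=0xb6 r2=0x36 r3=0xa5 r4=0x3a  N=1 Z=0
-- IRQ taken; context saved, return-PC = 7 --

FLAGS = (N=1, Z=0)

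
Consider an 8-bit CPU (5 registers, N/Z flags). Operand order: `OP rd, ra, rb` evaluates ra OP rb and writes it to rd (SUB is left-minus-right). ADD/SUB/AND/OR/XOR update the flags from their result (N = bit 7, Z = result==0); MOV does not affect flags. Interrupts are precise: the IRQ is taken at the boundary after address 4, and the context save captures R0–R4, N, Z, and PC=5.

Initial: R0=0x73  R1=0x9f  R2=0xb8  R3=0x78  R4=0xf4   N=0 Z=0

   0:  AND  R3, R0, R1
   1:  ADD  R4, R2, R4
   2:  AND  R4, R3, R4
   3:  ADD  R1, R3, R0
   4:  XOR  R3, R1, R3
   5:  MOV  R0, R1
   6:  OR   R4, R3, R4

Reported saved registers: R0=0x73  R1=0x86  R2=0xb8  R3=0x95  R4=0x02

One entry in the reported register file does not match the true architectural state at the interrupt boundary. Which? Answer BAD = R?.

BAD = R4

after  0: R0=0x73 R1=0x9f R2=0xb8 R3=0x13 R4=0xf4  N=0 Z=0
after  1: R0=0x73 R1=0x9f R2=0xb8 R3=0x13 R4=0xac  N=1 Z=0
after  2: R0=0x73 R1=0x9f R2=0xb8 R3=0x13 R4=0x00  N=0 Z=1
after  3: R0=0x73 R1=0x86 R2=0xb8 R3=0x13 R4=0x00  N=1 Z=0
after  4: R0=0x73 R1=0x86 R2=0xb8 R3=0x95 R4=0x00  N=1 Z=0
-- IRQ taken; context saved, return-PC = 5 --
mismatch: R4: reported 0x02 vs actual 0x00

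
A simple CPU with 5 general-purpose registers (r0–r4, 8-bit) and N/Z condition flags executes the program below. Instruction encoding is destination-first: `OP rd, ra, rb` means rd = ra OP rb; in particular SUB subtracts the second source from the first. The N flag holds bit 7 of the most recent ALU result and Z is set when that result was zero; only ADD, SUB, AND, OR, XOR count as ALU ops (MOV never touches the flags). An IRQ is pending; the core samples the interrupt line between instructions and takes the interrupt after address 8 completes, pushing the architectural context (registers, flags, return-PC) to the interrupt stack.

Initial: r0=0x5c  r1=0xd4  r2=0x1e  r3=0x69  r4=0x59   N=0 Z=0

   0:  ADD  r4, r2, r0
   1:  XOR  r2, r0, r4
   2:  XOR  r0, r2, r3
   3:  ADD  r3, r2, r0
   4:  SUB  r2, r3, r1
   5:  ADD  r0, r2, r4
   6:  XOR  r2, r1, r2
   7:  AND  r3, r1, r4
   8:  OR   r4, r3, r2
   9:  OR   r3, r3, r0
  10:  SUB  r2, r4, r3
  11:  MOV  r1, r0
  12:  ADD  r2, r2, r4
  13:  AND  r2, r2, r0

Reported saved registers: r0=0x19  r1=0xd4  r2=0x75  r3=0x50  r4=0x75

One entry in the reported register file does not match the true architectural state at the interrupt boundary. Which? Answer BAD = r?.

BAD = r0

after  0: r0=0x5c r1=0xd4 r2=0x1e r3=0x69 r4=0x7a  N=0 Z=0
after  1: r0=0x5c r1=0xd4 r2=0x26 r3=0x69 r4=0x7a  N=0 Z=0
after  2: r0=0x4f r1=0xd4 r2=0x26 r3=0x69 r4=0x7a  N=0 Z=0
after  3: r0=0x4f r1=0xd4 r2=0x26 r3=0x75 r4=0x7a  N=0 Z=0
after  4: r0=0x4f r1=0xd4 r2=0xa1 r3=0x75 r4=0x7a  N=1 Z=0
after  5: r0=0x1b r1=0xd4 r2=0xa1 r3=0x75 r4=0x7a  N=0 Z=0
after  6: r0=0x1b r1=0xd4 r2=0x75 r3=0x75 r4=0x7a  N=0 Z=0
after  7: r0=0x1b r1=0xd4 r2=0x75 r3=0x50 r4=0x7a  N=0 Z=0
after  8: r0=0x1b r1=0xd4 r2=0x75 r3=0x50 r4=0x75  N=0 Z=0
-- IRQ taken; context saved, return-PC = 9 --
mismatch: r0: reported 0x19 vs actual 0x1b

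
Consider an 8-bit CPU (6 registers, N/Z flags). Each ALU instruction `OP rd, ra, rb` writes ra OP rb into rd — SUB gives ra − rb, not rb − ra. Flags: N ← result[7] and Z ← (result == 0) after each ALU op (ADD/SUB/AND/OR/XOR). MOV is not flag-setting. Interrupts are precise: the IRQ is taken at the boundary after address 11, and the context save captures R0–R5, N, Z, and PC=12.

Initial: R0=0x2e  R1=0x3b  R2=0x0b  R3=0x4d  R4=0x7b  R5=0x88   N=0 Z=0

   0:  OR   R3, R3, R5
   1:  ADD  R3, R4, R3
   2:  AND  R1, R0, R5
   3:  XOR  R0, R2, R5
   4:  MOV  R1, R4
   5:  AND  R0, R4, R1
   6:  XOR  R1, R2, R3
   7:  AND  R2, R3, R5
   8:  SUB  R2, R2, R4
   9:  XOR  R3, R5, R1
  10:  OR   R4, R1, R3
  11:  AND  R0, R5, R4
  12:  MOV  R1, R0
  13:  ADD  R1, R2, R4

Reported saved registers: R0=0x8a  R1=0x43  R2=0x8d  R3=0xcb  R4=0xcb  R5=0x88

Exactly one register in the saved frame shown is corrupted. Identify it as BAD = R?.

after  0: R0=0x2e R1=0x3b R2=0x0b R3=0xcd R4=0x7b R5=0x88  N=1 Z=0
after  1: R0=0x2e R1=0x3b R2=0x0b R3=0x48 R4=0x7b R5=0x88  N=0 Z=0
after  2: R0=0x2e R1=0x08 R2=0x0b R3=0x48 R4=0x7b R5=0x88  N=0 Z=0
after  3: R0=0x83 R1=0x08 R2=0x0b R3=0x48 R4=0x7b R5=0x88  N=1 Z=0
after  4: R0=0x83 R1=0x7b R2=0x0b R3=0x48 R4=0x7b R5=0x88  N=1 Z=0
after  5: R0=0x7b R1=0x7b R2=0x0b R3=0x48 R4=0x7b R5=0x88  N=0 Z=0
after  6: R0=0x7b R1=0x43 R2=0x0b R3=0x48 R4=0x7b R5=0x88  N=0 Z=0
after  7: R0=0x7b R1=0x43 R2=0x08 R3=0x48 R4=0x7b R5=0x88  N=0 Z=0
after  8: R0=0x7b R1=0x43 R2=0x8d R3=0x48 R4=0x7b R5=0x88  N=1 Z=0
after  9: R0=0x7b R1=0x43 R2=0x8d R3=0xcb R4=0x7b R5=0x88  N=1 Z=0
after 10: R0=0x7b R1=0x43 R2=0x8d R3=0xcb R4=0xcb R5=0x88  N=1 Z=0
after 11: R0=0x88 R1=0x43 R2=0x8d R3=0xcb R4=0xcb R5=0x88  N=1 Z=0
-- IRQ taken; context saved, return-PC = 12 --
mismatch: R0: reported 0x8a vs actual 0x88

BAD = R0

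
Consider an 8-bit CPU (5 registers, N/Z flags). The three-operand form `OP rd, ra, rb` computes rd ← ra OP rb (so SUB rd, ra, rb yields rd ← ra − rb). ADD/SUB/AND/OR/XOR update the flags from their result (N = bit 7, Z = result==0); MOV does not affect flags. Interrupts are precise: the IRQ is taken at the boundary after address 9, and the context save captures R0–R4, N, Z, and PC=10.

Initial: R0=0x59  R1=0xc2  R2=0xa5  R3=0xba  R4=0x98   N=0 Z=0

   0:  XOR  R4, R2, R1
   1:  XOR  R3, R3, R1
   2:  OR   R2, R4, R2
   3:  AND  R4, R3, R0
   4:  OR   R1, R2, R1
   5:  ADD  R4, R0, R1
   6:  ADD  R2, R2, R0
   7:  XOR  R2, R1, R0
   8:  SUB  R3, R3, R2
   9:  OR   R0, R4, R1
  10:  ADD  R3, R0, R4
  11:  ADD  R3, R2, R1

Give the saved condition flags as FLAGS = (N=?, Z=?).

after  0: R0=0x59 R1=0xc2 R2=0xa5 R3=0xba R4=0x67  N=0 Z=0
after  1: R0=0x59 R1=0xc2 R2=0xa5 R3=0x78 R4=0x67  N=0 Z=0
after  2: R0=0x59 R1=0xc2 R2=0xe7 R3=0x78 R4=0x67  N=1 Z=0
after  3: R0=0x59 R1=0xc2 R2=0xe7 R3=0x78 R4=0x58  N=0 Z=0
after  4: R0=0x59 R1=0xe7 R2=0xe7 R3=0x78 R4=0x58  N=1 Z=0
after  5: R0=0x59 R1=0xe7 R2=0xe7 R3=0x78 R4=0x40  N=0 Z=0
after  6: R0=0x59 R1=0xe7 R2=0x40 R3=0x78 R4=0x40  N=0 Z=0
after  7: R0=0x59 R1=0xe7 R2=0xbe R3=0x78 R4=0x40  N=1 Z=0
after  8: R0=0x59 R1=0xe7 R2=0xbe R3=0xba R4=0x40  N=1 Z=0
after  9: R0=0xe7 R1=0xe7 R2=0xbe R3=0xba R4=0x40  N=1 Z=0
-- IRQ taken; context saved, return-PC = 10 --

FLAGS = (N=1, Z=0)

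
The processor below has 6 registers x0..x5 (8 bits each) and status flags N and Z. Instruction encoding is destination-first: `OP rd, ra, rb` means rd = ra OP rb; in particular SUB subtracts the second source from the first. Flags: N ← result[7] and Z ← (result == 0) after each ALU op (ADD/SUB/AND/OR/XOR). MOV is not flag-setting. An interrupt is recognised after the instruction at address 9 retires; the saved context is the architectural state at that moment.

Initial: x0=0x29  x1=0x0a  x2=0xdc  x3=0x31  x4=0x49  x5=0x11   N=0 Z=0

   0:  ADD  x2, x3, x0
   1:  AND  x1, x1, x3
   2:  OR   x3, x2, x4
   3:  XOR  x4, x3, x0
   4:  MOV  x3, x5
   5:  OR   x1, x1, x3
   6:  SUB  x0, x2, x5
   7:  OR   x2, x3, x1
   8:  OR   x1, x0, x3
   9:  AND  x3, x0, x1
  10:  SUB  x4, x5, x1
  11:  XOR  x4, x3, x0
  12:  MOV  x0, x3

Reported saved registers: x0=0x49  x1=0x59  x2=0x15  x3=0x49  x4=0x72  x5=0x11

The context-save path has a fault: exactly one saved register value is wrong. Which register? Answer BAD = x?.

BAD = x2

after  0: x0=0x29 x1=0x0a x2=0x5a x3=0x31 x4=0x49 x5=0x11  N=0 Z=0
after  1: x0=0x29 x1=0x00 x2=0x5a x3=0x31 x4=0x49 x5=0x11  N=0 Z=1
after  2: x0=0x29 x1=0x00 x2=0x5a x3=0x5b x4=0x49 x5=0x11  N=0 Z=0
after  3: x0=0x29 x1=0x00 x2=0x5a x3=0x5b x4=0x72 x5=0x11  N=0 Z=0
after  4: x0=0x29 x1=0x00 x2=0x5a x3=0x11 x4=0x72 x5=0x11  N=0 Z=0
after  5: x0=0x29 x1=0x11 x2=0x5a x3=0x11 x4=0x72 x5=0x11  N=0 Z=0
after  6: x0=0x49 x1=0x11 x2=0x5a x3=0x11 x4=0x72 x5=0x11  N=0 Z=0
after  7: x0=0x49 x1=0x11 x2=0x11 x3=0x11 x4=0x72 x5=0x11  N=0 Z=0
after  8: x0=0x49 x1=0x59 x2=0x11 x3=0x11 x4=0x72 x5=0x11  N=0 Z=0
after  9: x0=0x49 x1=0x59 x2=0x11 x3=0x49 x4=0x72 x5=0x11  N=0 Z=0
-- IRQ taken; context saved, return-PC = 10 --
mismatch: x2: reported 0x15 vs actual 0x11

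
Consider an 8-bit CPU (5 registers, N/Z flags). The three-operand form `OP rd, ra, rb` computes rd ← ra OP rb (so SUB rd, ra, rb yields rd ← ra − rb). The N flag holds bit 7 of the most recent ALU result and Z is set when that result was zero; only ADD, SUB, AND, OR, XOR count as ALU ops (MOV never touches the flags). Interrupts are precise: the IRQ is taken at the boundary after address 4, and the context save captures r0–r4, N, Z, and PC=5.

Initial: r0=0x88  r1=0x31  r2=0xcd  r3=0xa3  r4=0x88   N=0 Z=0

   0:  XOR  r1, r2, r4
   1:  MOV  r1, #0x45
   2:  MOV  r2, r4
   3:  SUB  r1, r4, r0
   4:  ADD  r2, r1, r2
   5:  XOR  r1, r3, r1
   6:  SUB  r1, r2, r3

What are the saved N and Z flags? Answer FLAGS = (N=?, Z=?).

after  0: r0=0x88 r1=0x45 r2=0xcd r3=0xa3 r4=0x88  N=0 Z=0
after  1: r0=0x88 r1=0x45 r2=0xcd r3=0xa3 r4=0x88  N=0 Z=0
after  2: r0=0x88 r1=0x45 r2=0x88 r3=0xa3 r4=0x88  N=0 Z=0
after  3: r0=0x88 r1=0x00 r2=0x88 r3=0xa3 r4=0x88  N=0 Z=1
after  4: r0=0x88 r1=0x00 r2=0x88 r3=0xa3 r4=0x88  N=1 Z=0
-- IRQ taken; context saved, return-PC = 5 --

FLAGS = (N=1, Z=0)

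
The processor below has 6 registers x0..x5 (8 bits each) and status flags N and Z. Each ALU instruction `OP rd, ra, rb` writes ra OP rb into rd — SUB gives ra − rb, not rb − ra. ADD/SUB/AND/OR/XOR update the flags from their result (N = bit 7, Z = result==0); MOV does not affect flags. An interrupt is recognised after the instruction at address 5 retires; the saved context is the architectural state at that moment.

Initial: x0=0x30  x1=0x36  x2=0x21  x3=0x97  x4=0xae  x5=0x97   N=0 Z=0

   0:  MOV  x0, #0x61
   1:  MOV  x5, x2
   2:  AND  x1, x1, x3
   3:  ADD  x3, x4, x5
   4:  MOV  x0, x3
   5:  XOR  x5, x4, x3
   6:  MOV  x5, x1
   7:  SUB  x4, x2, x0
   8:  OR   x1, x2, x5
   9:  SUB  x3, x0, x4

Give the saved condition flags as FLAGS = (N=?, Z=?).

FLAGS = (N=0, Z=0)

after  0: x0=0x61 x1=0x36 x2=0x21 x3=0x97 x4=0xae x5=0x97  N=0 Z=0
after  1: x0=0x61 x1=0x36 x2=0x21 x3=0x97 x4=0xae x5=0x21  N=0 Z=0
after  2: x0=0x61 x1=0x16 x2=0x21 x3=0x97 x4=0xae x5=0x21  N=0 Z=0
after  3: x0=0x61 x1=0x16 x2=0x21 x3=0xcf x4=0xae x5=0x21  N=1 Z=0
after  4: x0=0xcf x1=0x16 x2=0x21 x3=0xcf x4=0xae x5=0x21  N=1 Z=0
after  5: x0=0xcf x1=0x16 x2=0x21 x3=0xcf x4=0xae x5=0x61  N=0 Z=0
-- IRQ taken; context saved, return-PC = 6 --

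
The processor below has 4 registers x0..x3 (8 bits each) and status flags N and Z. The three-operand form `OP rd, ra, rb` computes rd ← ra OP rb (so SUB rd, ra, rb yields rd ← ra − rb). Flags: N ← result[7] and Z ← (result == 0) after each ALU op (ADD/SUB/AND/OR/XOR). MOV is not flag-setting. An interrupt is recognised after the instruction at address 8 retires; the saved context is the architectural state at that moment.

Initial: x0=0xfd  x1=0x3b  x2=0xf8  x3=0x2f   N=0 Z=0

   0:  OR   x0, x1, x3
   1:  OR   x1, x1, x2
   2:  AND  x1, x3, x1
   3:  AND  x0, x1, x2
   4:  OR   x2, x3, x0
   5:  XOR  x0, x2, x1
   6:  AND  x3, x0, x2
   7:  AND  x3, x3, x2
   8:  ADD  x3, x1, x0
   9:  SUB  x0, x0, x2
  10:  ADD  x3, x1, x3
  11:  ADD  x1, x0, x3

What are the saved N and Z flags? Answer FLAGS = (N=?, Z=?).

FLAGS = (N=0, Z=0)

after  0: x0=0x3f x1=0x3b x2=0xf8 x3=0x2f  N=0 Z=0
after  1: x0=0x3f x1=0xfb x2=0xf8 x3=0x2f  N=1 Z=0
after  2: x0=0x3f x1=0x2b x2=0xf8 x3=0x2f  N=0 Z=0
after  3: x0=0x28 x1=0x2b x2=0xf8 x3=0x2f  N=0 Z=0
after  4: x0=0x28 x1=0x2b x2=0x2f x3=0x2f  N=0 Z=0
after  5: x0=0x04 x1=0x2b x2=0x2f x3=0x2f  N=0 Z=0
after  6: x0=0x04 x1=0x2b x2=0x2f x3=0x04  N=0 Z=0
after  7: x0=0x04 x1=0x2b x2=0x2f x3=0x04  N=0 Z=0
after  8: x0=0x04 x1=0x2b x2=0x2f x3=0x2f  N=0 Z=0
-- IRQ taken; context saved, return-PC = 9 --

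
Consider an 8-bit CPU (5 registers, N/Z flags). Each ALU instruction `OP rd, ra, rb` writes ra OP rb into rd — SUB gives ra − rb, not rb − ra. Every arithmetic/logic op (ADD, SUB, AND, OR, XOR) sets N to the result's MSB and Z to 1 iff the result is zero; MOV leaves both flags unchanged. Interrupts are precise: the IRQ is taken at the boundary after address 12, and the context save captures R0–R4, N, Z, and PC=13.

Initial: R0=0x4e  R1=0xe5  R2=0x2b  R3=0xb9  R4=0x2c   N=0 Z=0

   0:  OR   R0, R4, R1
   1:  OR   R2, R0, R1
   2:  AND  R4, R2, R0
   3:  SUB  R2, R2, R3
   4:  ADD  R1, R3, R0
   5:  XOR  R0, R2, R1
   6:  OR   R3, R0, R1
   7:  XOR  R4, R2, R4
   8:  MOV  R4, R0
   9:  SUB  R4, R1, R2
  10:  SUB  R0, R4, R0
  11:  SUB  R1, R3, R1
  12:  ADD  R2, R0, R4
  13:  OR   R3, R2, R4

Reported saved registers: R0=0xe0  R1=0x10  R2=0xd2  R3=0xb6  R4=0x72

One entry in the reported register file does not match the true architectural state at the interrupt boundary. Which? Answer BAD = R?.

after  0: R0=0xed R1=0xe5 R2=0x2b R3=0xb9 R4=0x2c  N=1 Z=0
after  1: R0=0xed R1=0xe5 R2=0xed R3=0xb9 R4=0x2c  N=1 Z=0
after  2: R0=0xed R1=0xe5 R2=0xed R3=0xb9 R4=0xed  N=1 Z=0
after  3: R0=0xed R1=0xe5 R2=0x34 R3=0xb9 R4=0xed  N=0 Z=0
after  4: R0=0xed R1=0xa6 R2=0x34 R3=0xb9 R4=0xed  N=1 Z=0
after  5: R0=0x92 R1=0xa6 R2=0x34 R3=0xb9 R4=0xed  N=1 Z=0
after  6: R0=0x92 R1=0xa6 R2=0x34 R3=0xb6 R4=0xed  N=1 Z=0
after  7: R0=0x92 R1=0xa6 R2=0x34 R3=0xb6 R4=0xd9  N=1 Z=0
after  8: R0=0x92 R1=0xa6 R2=0x34 R3=0xb6 R4=0x92  N=1 Z=0
after  9: R0=0x92 R1=0xa6 R2=0x34 R3=0xb6 R4=0x72  N=0 Z=0
after 10: R0=0xe0 R1=0xa6 R2=0x34 R3=0xb6 R4=0x72  N=1 Z=0
after 11: R0=0xe0 R1=0x10 R2=0x34 R3=0xb6 R4=0x72  N=0 Z=0
after 12: R0=0xe0 R1=0x10 R2=0x52 R3=0xb6 R4=0x72  N=0 Z=0
-- IRQ taken; context saved, return-PC = 13 --
mismatch: R2: reported 0xd2 vs actual 0x52

BAD = R2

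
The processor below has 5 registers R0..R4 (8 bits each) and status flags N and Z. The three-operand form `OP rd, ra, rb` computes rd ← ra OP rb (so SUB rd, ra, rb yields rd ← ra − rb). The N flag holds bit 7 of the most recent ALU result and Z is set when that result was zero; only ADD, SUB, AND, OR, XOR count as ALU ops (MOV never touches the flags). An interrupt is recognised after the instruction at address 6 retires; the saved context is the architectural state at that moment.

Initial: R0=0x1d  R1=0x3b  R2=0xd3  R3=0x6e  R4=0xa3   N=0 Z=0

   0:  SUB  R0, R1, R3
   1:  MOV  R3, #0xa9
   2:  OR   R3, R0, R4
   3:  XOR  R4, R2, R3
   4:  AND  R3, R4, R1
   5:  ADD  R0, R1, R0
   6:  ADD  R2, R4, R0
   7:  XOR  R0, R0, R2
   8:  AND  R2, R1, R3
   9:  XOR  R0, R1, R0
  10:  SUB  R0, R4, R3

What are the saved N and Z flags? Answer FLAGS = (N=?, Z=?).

after  0: R0=0xcd R1=0x3b R2=0xd3 R3=0x6e R4=0xa3  N=1 Z=0
after  1: R0=0xcd R1=0x3b R2=0xd3 R3=0xa9 R4=0xa3  N=1 Z=0
after  2: R0=0xcd R1=0x3b R2=0xd3 R3=0xef R4=0xa3  N=1 Z=0
after  3: R0=0xcd R1=0x3b R2=0xd3 R3=0xef R4=0x3c  N=0 Z=0
after  4: R0=0xcd R1=0x3b R2=0xd3 R3=0x38 R4=0x3c  N=0 Z=0
after  5: R0=0x08 R1=0x3b R2=0xd3 R3=0x38 R4=0x3c  N=0 Z=0
after  6: R0=0x08 R1=0x3b R2=0x44 R3=0x38 R4=0x3c  N=0 Z=0
-- IRQ taken; context saved, return-PC = 7 --

FLAGS = (N=0, Z=0)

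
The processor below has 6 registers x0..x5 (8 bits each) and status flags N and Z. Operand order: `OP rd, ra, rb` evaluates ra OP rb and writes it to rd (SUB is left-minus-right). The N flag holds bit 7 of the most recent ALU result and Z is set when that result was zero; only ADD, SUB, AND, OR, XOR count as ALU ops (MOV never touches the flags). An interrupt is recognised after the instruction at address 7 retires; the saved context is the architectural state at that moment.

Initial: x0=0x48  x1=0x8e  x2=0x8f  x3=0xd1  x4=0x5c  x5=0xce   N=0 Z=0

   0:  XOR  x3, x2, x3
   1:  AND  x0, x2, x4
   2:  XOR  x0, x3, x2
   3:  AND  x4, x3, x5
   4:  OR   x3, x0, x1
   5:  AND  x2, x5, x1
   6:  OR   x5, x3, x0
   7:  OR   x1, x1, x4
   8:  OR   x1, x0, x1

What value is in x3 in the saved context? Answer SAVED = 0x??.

after  0: x0=0x48 x1=0x8e x2=0x8f x3=0x5e x4=0x5c x5=0xce  N=0 Z=0
after  1: x0=0x0c x1=0x8e x2=0x8f x3=0x5e x4=0x5c x5=0xce  N=0 Z=0
after  2: x0=0xd1 x1=0x8e x2=0x8f x3=0x5e x4=0x5c x5=0xce  N=1 Z=0
after  3: x0=0xd1 x1=0x8e x2=0x8f x3=0x5e x4=0x4e x5=0xce  N=0 Z=0
after  4: x0=0xd1 x1=0x8e x2=0x8f x3=0xdf x4=0x4e x5=0xce  N=1 Z=0
after  5: x0=0xd1 x1=0x8e x2=0x8e x3=0xdf x4=0x4e x5=0xce  N=1 Z=0
after  6: x0=0xd1 x1=0x8e x2=0x8e x3=0xdf x4=0x4e x5=0xdf  N=1 Z=0
after  7: x0=0xd1 x1=0xce x2=0x8e x3=0xdf x4=0x4e x5=0xdf  N=1 Z=0
-- IRQ taken; context saved, return-PC = 8 --

SAVED = 0xdf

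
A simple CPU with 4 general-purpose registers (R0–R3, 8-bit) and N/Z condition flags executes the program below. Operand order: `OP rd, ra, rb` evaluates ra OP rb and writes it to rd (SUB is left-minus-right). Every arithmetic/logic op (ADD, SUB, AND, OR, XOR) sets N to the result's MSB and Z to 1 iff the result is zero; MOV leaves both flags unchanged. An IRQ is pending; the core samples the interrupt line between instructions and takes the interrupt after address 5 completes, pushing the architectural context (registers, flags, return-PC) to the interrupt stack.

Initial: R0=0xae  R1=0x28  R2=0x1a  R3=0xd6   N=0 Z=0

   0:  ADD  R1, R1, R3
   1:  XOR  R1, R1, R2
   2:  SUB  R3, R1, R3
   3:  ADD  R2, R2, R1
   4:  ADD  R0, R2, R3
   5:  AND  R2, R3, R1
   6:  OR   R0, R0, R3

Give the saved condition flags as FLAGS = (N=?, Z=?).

after  0: R0=0xae R1=0xfe R2=0x1a R3=0xd6  N=1 Z=0
after  1: R0=0xae R1=0xe4 R2=0x1a R3=0xd6  N=1 Z=0
after  2: R0=0xae R1=0xe4 R2=0x1a R3=0x0e  N=0 Z=0
after  3: R0=0xae R1=0xe4 R2=0xfe R3=0x0e  N=1 Z=0
after  4: R0=0x0c R1=0xe4 R2=0xfe R3=0x0e  N=0 Z=0
after  5: R0=0x0c R1=0xe4 R2=0x04 R3=0x0e  N=0 Z=0
-- IRQ taken; context saved, return-PC = 6 --

FLAGS = (N=0, Z=0)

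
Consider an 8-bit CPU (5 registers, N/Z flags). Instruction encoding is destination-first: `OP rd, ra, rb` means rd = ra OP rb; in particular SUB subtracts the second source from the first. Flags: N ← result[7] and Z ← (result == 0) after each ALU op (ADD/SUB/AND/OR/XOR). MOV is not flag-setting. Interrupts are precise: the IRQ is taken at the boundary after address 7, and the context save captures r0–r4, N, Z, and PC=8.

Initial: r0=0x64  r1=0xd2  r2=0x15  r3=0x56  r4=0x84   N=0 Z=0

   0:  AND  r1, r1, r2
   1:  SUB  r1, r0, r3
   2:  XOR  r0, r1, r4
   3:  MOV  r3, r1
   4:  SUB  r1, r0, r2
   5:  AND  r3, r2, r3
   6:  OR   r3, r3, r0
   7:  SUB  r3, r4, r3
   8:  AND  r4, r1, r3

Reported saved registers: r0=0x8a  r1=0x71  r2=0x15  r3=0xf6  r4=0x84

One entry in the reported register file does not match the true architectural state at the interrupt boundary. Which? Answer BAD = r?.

BAD = r1

after  0: r0=0x64 r1=0x10 r2=0x15 r3=0x56 r4=0x84  N=0 Z=0
after  1: r0=0x64 r1=0x0e r2=0x15 r3=0x56 r4=0x84  N=0 Z=0
after  2: r0=0x8a r1=0x0e r2=0x15 r3=0x56 r4=0x84  N=1 Z=0
after  3: r0=0x8a r1=0x0e r2=0x15 r3=0x0e r4=0x84  N=1 Z=0
after  4: r0=0x8a r1=0x75 r2=0x15 r3=0x0e r4=0x84  N=0 Z=0
after  5: r0=0x8a r1=0x75 r2=0x15 r3=0x04 r4=0x84  N=0 Z=0
after  6: r0=0x8a r1=0x75 r2=0x15 r3=0x8e r4=0x84  N=1 Z=0
after  7: r0=0x8a r1=0x75 r2=0x15 r3=0xf6 r4=0x84  N=1 Z=0
-- IRQ taken; context saved, return-PC = 8 --
mismatch: r1: reported 0x71 vs actual 0x75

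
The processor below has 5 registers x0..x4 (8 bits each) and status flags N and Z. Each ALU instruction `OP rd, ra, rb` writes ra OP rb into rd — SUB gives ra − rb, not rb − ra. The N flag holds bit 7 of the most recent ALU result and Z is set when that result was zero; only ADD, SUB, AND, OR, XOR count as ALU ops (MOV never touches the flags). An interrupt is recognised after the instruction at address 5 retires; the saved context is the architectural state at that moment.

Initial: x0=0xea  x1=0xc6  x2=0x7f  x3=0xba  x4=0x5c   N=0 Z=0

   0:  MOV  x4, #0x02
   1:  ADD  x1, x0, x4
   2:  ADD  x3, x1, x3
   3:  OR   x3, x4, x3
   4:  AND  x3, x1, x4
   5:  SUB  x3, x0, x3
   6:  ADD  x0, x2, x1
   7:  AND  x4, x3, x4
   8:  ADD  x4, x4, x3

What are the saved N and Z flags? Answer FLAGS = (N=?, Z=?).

after  0: x0=0xea x1=0xc6 x2=0x7f x3=0xba x4=0x02  N=0 Z=0
after  1: x0=0xea x1=0xec x2=0x7f x3=0xba x4=0x02  N=1 Z=0
after  2: x0=0xea x1=0xec x2=0x7f x3=0xa6 x4=0x02  N=1 Z=0
after  3: x0=0xea x1=0xec x2=0x7f x3=0xa6 x4=0x02  N=1 Z=0
after  4: x0=0xea x1=0xec x2=0x7f x3=0x00 x4=0x02  N=0 Z=1
after  5: x0=0xea x1=0xec x2=0x7f x3=0xea x4=0x02  N=1 Z=0
-- IRQ taken; context saved, return-PC = 6 --

FLAGS = (N=1, Z=0)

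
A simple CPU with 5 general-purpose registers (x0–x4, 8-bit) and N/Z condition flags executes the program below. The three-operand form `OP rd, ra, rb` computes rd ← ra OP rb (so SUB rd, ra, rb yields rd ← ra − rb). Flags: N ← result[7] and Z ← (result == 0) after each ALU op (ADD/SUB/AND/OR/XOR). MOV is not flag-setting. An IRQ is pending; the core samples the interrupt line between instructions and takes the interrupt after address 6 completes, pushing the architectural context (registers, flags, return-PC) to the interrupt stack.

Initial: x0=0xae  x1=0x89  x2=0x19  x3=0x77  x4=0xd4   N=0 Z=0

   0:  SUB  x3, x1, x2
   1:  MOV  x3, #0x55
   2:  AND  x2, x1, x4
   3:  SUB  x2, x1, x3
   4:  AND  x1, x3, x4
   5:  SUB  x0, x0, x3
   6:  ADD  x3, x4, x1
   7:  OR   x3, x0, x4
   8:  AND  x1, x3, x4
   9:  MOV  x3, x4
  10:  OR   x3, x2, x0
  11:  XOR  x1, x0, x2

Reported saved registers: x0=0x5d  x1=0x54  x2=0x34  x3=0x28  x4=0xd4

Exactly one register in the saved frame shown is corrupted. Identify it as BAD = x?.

BAD = x0

after  0: x0=0xae x1=0x89 x2=0x19 x3=0x70 x4=0xd4  N=0 Z=0
after  1: x0=0xae x1=0x89 x2=0x19 x3=0x55 x4=0xd4  N=0 Z=0
after  2: x0=0xae x1=0x89 x2=0x80 x3=0x55 x4=0xd4  N=1 Z=0
after  3: x0=0xae x1=0x89 x2=0x34 x3=0x55 x4=0xd4  N=0 Z=0
after  4: x0=0xae x1=0x54 x2=0x34 x3=0x55 x4=0xd4  N=0 Z=0
after  5: x0=0x59 x1=0x54 x2=0x34 x3=0x55 x4=0xd4  N=0 Z=0
after  6: x0=0x59 x1=0x54 x2=0x34 x3=0x28 x4=0xd4  N=0 Z=0
-- IRQ taken; context saved, return-PC = 7 --
mismatch: x0: reported 0x5d vs actual 0x59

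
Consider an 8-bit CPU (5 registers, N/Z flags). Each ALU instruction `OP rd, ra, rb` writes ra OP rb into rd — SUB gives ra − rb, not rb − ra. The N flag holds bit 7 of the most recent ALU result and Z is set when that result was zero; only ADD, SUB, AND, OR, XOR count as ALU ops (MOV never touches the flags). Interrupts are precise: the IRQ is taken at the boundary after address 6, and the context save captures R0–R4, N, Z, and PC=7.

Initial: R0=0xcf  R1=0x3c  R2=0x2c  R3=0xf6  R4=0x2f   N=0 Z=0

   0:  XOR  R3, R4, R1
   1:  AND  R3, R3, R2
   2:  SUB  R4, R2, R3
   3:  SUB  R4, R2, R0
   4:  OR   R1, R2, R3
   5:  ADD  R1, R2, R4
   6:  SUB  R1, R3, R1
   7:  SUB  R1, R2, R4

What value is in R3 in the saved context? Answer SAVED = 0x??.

after  0: R0=0xcf R1=0x3c R2=0x2c R3=0x13 R4=0x2f  N=0 Z=0
after  1: R0=0xcf R1=0x3c R2=0x2c R3=0x00 R4=0x2f  N=0 Z=1
after  2: R0=0xcf R1=0x3c R2=0x2c R3=0x00 R4=0x2c  N=0 Z=0
after  3: R0=0xcf R1=0x3c R2=0x2c R3=0x00 R4=0x5d  N=0 Z=0
after  4: R0=0xcf R1=0x2c R2=0x2c R3=0x00 R4=0x5d  N=0 Z=0
after  5: R0=0xcf R1=0x89 R2=0x2c R3=0x00 R4=0x5d  N=1 Z=0
after  6: R0=0xcf R1=0x77 R2=0x2c R3=0x00 R4=0x5d  N=0 Z=0
-- IRQ taken; context saved, return-PC = 7 --

SAVED = 0x00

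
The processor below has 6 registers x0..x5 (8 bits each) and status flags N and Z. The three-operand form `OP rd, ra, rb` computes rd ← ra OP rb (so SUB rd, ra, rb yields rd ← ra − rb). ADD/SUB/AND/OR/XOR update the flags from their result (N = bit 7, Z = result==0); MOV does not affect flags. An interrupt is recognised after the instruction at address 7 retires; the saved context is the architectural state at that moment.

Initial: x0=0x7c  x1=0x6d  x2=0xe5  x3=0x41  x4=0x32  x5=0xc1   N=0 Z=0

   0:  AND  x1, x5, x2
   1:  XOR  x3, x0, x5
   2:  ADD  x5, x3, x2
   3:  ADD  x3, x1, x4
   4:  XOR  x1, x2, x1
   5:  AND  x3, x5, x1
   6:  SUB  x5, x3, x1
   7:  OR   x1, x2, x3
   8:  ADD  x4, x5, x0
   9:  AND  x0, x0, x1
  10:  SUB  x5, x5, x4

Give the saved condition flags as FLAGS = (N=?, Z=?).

FLAGS = (N=1, Z=0)

after  0: x0=0x7c x1=0xc1 x2=0xe5 x3=0x41 x4=0x32 x5=0xc1  N=1 Z=0
after  1: x0=0x7c x1=0xc1 x2=0xe5 x3=0xbd x4=0x32 x5=0xc1  N=1 Z=0
after  2: x0=0x7c x1=0xc1 x2=0xe5 x3=0xbd x4=0x32 x5=0xa2  N=1 Z=0
after  3: x0=0x7c x1=0xc1 x2=0xe5 x3=0xf3 x4=0x32 x5=0xa2  N=1 Z=0
after  4: x0=0x7c x1=0x24 x2=0xe5 x3=0xf3 x4=0x32 x5=0xa2  N=0 Z=0
after  5: x0=0x7c x1=0x24 x2=0xe5 x3=0x20 x4=0x32 x5=0xa2  N=0 Z=0
after  6: x0=0x7c x1=0x24 x2=0xe5 x3=0x20 x4=0x32 x5=0xfc  N=1 Z=0
after  7: x0=0x7c x1=0xe5 x2=0xe5 x3=0x20 x4=0x32 x5=0xfc  N=1 Z=0
-- IRQ taken; context saved, return-PC = 8 --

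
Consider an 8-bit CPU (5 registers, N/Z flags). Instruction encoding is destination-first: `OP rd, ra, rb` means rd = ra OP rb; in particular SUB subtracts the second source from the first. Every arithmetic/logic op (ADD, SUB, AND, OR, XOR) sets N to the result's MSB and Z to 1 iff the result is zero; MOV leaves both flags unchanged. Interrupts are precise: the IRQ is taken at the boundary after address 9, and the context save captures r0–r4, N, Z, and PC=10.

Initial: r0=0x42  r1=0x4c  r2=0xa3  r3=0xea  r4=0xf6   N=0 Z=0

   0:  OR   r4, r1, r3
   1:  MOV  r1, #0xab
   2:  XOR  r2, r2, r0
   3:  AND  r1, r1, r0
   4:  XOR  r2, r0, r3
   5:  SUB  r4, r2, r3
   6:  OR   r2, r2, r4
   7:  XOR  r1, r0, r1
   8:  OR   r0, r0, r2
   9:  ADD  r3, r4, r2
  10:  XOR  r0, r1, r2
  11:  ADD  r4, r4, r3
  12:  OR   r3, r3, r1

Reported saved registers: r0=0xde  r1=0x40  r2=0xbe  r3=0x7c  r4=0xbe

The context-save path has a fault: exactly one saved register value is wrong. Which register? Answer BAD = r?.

after  0: r0=0x42 r1=0x4c r2=0xa3 r3=0xea r4=0xee  N=1 Z=0
after  1: r0=0x42 r1=0xab r2=0xa3 r3=0xea r4=0xee  N=1 Z=0
after  2: r0=0x42 r1=0xab r2=0xe1 r3=0xea r4=0xee  N=1 Z=0
after  3: r0=0x42 r1=0x02 r2=0xe1 r3=0xea r4=0xee  N=0 Z=0
after  4: r0=0x42 r1=0x02 r2=0xa8 r3=0xea r4=0xee  N=1 Z=0
after  5: r0=0x42 r1=0x02 r2=0xa8 r3=0xea r4=0xbe  N=1 Z=0
after  6: r0=0x42 r1=0x02 r2=0xbe r3=0xea r4=0xbe  N=1 Z=0
after  7: r0=0x42 r1=0x40 r2=0xbe r3=0xea r4=0xbe  N=0 Z=0
after  8: r0=0xfe r1=0x40 r2=0xbe r3=0xea r4=0xbe  N=1 Z=0
after  9: r0=0xfe r1=0x40 r2=0xbe r3=0x7c r4=0xbe  N=0 Z=0
-- IRQ taken; context saved, return-PC = 10 --
mismatch: r0: reported 0xde vs actual 0xfe

BAD = r0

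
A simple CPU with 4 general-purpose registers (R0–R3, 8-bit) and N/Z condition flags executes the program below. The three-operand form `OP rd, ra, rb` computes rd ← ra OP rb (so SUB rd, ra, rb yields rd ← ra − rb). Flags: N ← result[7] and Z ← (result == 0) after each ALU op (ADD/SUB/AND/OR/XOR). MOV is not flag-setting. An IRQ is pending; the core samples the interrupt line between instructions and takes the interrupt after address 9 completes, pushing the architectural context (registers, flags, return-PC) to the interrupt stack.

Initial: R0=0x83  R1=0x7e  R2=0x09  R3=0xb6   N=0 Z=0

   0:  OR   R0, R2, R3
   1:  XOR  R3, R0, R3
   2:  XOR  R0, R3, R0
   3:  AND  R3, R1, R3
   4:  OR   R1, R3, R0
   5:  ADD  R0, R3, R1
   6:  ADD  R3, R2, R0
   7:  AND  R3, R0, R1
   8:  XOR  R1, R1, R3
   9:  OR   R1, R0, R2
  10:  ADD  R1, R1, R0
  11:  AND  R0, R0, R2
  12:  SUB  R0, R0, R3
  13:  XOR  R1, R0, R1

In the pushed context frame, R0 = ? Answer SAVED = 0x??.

after  0: R0=0xbf R1=0x7e R2=0x09 R3=0xb6  N=1 Z=0
after  1: R0=0xbf R1=0x7e R2=0x09 R3=0x09  N=0 Z=0
after  2: R0=0xb6 R1=0x7e R2=0x09 R3=0x09  N=1 Z=0
after  3: R0=0xb6 R1=0x7e R2=0x09 R3=0x08  N=0 Z=0
after  4: R0=0xb6 R1=0xbe R2=0x09 R3=0x08  N=1 Z=0
after  5: R0=0xc6 R1=0xbe R2=0x09 R3=0x08  N=1 Z=0
after  6: R0=0xc6 R1=0xbe R2=0x09 R3=0xcf  N=1 Z=0
after  7: R0=0xc6 R1=0xbe R2=0x09 R3=0x86  N=1 Z=0
after  8: R0=0xc6 R1=0x38 R2=0x09 R3=0x86  N=0 Z=0
after  9: R0=0xc6 R1=0xcf R2=0x09 R3=0x86  N=1 Z=0
-- IRQ taken; context saved, return-PC = 10 --

SAVED = 0xc6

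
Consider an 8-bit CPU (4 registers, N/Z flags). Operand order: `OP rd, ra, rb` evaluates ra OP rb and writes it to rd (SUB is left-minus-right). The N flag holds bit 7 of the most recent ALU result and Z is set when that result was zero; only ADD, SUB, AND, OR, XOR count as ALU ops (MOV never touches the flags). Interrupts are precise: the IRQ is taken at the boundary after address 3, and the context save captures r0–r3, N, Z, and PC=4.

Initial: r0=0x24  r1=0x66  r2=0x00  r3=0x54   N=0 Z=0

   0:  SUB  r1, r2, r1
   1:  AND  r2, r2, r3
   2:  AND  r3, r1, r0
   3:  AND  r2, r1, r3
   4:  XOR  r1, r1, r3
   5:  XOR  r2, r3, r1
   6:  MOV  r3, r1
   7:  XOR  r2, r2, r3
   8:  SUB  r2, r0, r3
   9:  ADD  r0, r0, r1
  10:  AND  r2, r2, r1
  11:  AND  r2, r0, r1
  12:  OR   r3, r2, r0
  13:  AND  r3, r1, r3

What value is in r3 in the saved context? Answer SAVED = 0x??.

after  0: r0=0x24 r1=0x9a r2=0x00 r3=0x54  N=1 Z=0
after  1: r0=0x24 r1=0x9a r2=0x00 r3=0x54  N=0 Z=1
after  2: r0=0x24 r1=0x9a r2=0x00 r3=0x00  N=0 Z=1
after  3: r0=0x24 r1=0x9a r2=0x00 r3=0x00  N=0 Z=1
-- IRQ taken; context saved, return-PC = 4 --

SAVED = 0x00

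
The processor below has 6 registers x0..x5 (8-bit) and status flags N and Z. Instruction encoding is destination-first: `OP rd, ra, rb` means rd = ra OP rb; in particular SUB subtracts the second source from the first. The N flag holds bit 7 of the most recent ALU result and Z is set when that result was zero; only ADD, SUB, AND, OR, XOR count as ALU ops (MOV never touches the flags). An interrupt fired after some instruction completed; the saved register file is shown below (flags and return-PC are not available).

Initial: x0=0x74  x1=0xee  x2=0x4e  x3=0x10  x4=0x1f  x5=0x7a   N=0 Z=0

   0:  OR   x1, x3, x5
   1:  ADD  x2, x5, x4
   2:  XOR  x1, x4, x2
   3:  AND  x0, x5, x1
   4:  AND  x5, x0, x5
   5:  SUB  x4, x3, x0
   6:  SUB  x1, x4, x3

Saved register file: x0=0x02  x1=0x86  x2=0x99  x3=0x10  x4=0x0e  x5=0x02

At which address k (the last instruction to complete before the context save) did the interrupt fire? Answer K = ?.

K = 5

after  0: x0=0x74 x1=0x7a x2=0x4e x3=0x10 x4=0x1f x5=0x7a  N=0 Z=0
after  1: x0=0x74 x1=0x7a x2=0x99 x3=0x10 x4=0x1f x5=0x7a  N=1 Z=0
after  2: x0=0x74 x1=0x86 x2=0x99 x3=0x10 x4=0x1f x5=0x7a  N=1 Z=0
after  3: x0=0x02 x1=0x86 x2=0x99 x3=0x10 x4=0x1f x5=0x7a  N=0 Z=0
after  4: x0=0x02 x1=0x86 x2=0x99 x3=0x10 x4=0x1f x5=0x02  N=0 Z=0
after  5: x0=0x02 x1=0x86 x2=0x99 x3=0x10 x4=0x0e x5=0x02  N=0 Z=0
-- IRQ taken; context saved, return-PC = 6 --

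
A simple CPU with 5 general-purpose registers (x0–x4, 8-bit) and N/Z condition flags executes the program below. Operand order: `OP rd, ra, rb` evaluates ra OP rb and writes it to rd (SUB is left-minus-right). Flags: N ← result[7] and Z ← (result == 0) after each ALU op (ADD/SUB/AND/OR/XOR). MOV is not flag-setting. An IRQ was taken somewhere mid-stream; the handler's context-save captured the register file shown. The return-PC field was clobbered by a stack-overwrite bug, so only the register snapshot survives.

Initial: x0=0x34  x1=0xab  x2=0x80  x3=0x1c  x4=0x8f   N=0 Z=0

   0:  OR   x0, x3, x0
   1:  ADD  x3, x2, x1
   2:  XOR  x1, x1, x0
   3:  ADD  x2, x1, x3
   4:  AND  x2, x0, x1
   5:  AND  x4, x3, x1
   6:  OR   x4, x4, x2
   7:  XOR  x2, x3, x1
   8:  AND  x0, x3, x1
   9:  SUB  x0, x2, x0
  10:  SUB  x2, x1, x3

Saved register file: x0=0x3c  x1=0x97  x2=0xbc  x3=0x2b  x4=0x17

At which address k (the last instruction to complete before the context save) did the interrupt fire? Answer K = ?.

K = 7

after  0: x0=0x3c x1=0xab x2=0x80 x3=0x1c x4=0x8f  N=0 Z=0
after  1: x0=0x3c x1=0xab x2=0x80 x3=0x2b x4=0x8f  N=0 Z=0
after  2: x0=0x3c x1=0x97 x2=0x80 x3=0x2b x4=0x8f  N=1 Z=0
after  3: x0=0x3c x1=0x97 x2=0xc2 x3=0x2b x4=0x8f  N=1 Z=0
after  4: x0=0x3c x1=0x97 x2=0x14 x3=0x2b x4=0x8f  N=0 Z=0
after  5: x0=0x3c x1=0x97 x2=0x14 x3=0x2b x4=0x03  N=0 Z=0
after  6: x0=0x3c x1=0x97 x2=0x14 x3=0x2b x4=0x17  N=0 Z=0
after  7: x0=0x3c x1=0x97 x2=0xbc x3=0x2b x4=0x17  N=1 Z=0
-- IRQ taken; context saved, return-PC = 8 --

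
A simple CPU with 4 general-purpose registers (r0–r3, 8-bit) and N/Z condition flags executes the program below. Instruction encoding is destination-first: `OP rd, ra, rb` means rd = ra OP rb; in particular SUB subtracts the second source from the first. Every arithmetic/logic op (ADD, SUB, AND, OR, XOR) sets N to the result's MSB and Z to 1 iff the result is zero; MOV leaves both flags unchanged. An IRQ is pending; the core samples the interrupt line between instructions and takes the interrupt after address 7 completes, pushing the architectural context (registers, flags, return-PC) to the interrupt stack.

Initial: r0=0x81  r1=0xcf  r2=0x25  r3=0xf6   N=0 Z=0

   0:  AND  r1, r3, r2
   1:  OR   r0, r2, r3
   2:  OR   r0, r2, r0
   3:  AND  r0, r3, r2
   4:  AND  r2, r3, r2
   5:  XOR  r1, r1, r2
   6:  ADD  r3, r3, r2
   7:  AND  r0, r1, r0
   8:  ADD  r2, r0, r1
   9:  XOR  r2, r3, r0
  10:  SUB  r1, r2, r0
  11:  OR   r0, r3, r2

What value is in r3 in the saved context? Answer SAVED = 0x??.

SAVED = 0x1a

after  0: r0=0x81 r1=0x24 r2=0x25 r3=0xf6  N=0 Z=0
after  1: r0=0xf7 r1=0x24 r2=0x25 r3=0xf6  N=1 Z=0
after  2: r0=0xf7 r1=0x24 r2=0x25 r3=0xf6  N=1 Z=0
after  3: r0=0x24 r1=0x24 r2=0x25 r3=0xf6  N=0 Z=0
after  4: r0=0x24 r1=0x24 r2=0x24 r3=0xf6  N=0 Z=0
after  5: r0=0x24 r1=0x00 r2=0x24 r3=0xf6  N=0 Z=1
after  6: r0=0x24 r1=0x00 r2=0x24 r3=0x1a  N=0 Z=0
after  7: r0=0x00 r1=0x00 r2=0x24 r3=0x1a  N=0 Z=1
-- IRQ taken; context saved, return-PC = 8 --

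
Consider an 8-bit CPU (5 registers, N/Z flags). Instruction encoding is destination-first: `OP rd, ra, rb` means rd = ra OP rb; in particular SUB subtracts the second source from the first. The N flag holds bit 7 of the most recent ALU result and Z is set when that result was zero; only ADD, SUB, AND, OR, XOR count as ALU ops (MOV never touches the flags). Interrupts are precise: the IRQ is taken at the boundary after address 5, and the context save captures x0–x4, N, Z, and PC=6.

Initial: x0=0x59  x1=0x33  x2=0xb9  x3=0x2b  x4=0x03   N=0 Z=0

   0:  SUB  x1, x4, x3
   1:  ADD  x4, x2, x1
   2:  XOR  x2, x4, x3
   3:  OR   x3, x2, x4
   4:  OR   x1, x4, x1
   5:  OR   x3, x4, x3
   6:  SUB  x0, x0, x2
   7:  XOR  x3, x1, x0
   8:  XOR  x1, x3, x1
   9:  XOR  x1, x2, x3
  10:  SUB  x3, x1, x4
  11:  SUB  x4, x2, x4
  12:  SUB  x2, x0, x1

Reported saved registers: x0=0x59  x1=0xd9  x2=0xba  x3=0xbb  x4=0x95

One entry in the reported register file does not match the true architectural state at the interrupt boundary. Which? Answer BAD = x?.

after  0: x0=0x59 x1=0xd8 x2=0xb9 x3=0x2b x4=0x03  N=1 Z=0
after  1: x0=0x59 x1=0xd8 x2=0xb9 x3=0x2b x4=0x91  N=1 Z=0
after  2: x0=0x59 x1=0xd8 x2=0xba x3=0x2b x4=0x91  N=1 Z=0
after  3: x0=0x59 x1=0xd8 x2=0xba x3=0xbb x4=0x91  N=1 Z=0
after  4: x0=0x59 x1=0xd9 x2=0xba x3=0xbb x4=0x91  N=1 Z=0
after  5: x0=0x59 x1=0xd9 x2=0xba x3=0xbb x4=0x91  N=1 Z=0
-- IRQ taken; context saved, return-PC = 6 --
mismatch: x4: reported 0x95 vs actual 0x91

BAD = x4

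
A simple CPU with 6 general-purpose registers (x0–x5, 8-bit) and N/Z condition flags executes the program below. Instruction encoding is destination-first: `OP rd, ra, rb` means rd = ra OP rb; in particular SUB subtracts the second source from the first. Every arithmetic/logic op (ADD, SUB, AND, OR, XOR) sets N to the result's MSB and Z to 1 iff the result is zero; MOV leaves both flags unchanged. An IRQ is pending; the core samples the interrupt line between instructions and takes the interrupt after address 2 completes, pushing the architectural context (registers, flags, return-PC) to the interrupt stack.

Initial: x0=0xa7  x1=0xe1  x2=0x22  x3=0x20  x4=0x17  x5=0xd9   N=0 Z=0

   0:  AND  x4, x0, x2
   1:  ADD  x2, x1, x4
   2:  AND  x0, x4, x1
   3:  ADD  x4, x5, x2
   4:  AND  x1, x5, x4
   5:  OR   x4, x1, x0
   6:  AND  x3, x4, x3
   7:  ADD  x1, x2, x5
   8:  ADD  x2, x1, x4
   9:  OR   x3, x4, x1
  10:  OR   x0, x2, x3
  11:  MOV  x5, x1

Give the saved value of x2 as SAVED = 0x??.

SAVED = 0x03

after  0: x0=0xa7 x1=0xe1 x2=0x22 x3=0x20 x4=0x22 x5=0xd9  N=0 Z=0
after  1: x0=0xa7 x1=0xe1 x2=0x03 x3=0x20 x4=0x22 x5=0xd9  N=0 Z=0
after  2: x0=0x20 x1=0xe1 x2=0x03 x3=0x20 x4=0x22 x5=0xd9  N=0 Z=0
-- IRQ taken; context saved, return-PC = 3 --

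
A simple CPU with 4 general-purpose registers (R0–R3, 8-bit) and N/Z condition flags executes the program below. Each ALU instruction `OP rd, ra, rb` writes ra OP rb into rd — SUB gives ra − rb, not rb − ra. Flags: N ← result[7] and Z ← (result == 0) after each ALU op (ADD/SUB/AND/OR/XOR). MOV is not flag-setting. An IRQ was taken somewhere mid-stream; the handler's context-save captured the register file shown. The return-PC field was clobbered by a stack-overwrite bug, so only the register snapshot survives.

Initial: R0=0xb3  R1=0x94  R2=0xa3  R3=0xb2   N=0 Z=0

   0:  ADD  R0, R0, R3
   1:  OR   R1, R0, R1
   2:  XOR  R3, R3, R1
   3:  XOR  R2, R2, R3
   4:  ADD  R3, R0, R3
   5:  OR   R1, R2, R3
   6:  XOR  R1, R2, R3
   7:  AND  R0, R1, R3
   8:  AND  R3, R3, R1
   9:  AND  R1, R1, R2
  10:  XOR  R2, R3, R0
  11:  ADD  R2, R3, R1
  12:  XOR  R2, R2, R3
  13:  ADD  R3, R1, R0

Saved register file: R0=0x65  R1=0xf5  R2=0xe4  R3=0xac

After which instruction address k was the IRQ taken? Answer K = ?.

K = 4

after  0: R0=0x65 R1=0x94 R2=0xa3 R3=0xb2  N=0 Z=0
after  1: R0=0x65 R1=0xf5 R2=0xa3 R3=0xb2  N=1 Z=0
after  2: R0=0x65 R1=0xf5 R2=0xa3 R3=0x47  N=0 Z=0
after  3: R0=0x65 R1=0xf5 R2=0xe4 R3=0x47  N=1 Z=0
after  4: R0=0x65 R1=0xf5 R2=0xe4 R3=0xac  N=1 Z=0
-- IRQ taken; context saved, return-PC = 5 --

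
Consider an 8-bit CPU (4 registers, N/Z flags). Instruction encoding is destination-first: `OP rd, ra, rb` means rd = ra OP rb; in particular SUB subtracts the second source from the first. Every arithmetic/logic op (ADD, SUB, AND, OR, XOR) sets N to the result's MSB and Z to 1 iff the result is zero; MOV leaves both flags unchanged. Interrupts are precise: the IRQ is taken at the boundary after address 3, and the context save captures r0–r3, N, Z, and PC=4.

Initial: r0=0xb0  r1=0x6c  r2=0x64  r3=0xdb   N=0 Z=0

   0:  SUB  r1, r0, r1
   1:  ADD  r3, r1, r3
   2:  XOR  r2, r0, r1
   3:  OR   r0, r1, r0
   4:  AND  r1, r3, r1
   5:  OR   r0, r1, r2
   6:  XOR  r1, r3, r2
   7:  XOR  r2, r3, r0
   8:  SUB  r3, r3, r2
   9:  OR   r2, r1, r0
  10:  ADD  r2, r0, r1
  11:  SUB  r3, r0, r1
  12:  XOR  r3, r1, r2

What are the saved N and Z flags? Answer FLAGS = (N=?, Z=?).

after  0: r0=0xb0 r1=0x44 r2=0x64 r3=0xdb  N=0 Z=0
after  1: r0=0xb0 r1=0x44 r2=0x64 r3=0x1f  N=0 Z=0
after  2: r0=0xb0 r1=0x44 r2=0xf4 r3=0x1f  N=1 Z=0
after  3: r0=0xf4 r1=0x44 r2=0xf4 r3=0x1f  N=1 Z=0
-- IRQ taken; context saved, return-PC = 4 --

FLAGS = (N=1, Z=0)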